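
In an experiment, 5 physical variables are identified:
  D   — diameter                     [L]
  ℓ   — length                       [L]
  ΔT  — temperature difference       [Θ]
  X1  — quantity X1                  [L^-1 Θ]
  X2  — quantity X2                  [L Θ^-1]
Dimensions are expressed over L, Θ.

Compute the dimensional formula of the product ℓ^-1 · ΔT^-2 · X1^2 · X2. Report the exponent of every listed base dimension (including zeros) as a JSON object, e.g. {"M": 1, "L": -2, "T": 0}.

{"L": -2, "Θ": -1}

Exponent matrix [L,Θ] × [D,ℓ,ΔT,X1,X2]:
  L: [ 1  1  0 -1  1]
  Θ: [ 0  0  1  1 -1]
  [L]: (-1)·1+(-2)·0+(2)·-1+(1)·1 = -2
  [Θ]: (-1)·0+(-2)·1+(2)·1+(1)·-1 = -1
⇒ L^-2 Θ^-1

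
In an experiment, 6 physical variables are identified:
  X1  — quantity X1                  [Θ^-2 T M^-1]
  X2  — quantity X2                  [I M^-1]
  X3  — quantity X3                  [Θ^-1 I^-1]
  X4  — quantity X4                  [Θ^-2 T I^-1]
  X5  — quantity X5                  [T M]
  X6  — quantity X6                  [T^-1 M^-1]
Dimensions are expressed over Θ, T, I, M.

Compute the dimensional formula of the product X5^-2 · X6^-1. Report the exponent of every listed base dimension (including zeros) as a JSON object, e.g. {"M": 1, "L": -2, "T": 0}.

{"Θ": 0, "T": -1, "I": 0, "M": -1}

Write exponents as rows Θ,T,I,M / cols X1,X2,X3,X4,X5,X6:
  Θ: [-2  0 -1 -2  0  0]
  T: [ 1  0  0  1  1 -1]
  I: [ 0  1 -1 -1  0  0]
  M: [-1 -1  0  0  1 -1]
  [Θ]: (-2)·0+(-1)·0 = 0
  [T]: (-2)·1+(-1)·-1 = -1
  [I]: (-2)·0+(-1)·0 = 0
  [M]: (-2)·1+(-1)·-1 = -1
⇒ T^-1 M^-1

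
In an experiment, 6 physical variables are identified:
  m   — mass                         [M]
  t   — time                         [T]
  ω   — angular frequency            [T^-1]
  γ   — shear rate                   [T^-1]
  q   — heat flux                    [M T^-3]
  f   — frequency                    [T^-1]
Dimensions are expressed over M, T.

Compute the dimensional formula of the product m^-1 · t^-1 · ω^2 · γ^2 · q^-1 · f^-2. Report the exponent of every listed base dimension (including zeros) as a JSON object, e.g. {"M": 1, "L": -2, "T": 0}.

Exponent matrix [M,T] × [m,t,ω,γ,q,f]:
  M: [ 1  0  0  0  1  0]
  T: [ 0  1 -1 -1 -3 -1]
  [M]: (-1)·1+(-1)·0+(2)·0+(2)·0+(-1)·1+(-2)·0 = -2
  [T]: (-1)·0+(-1)·1+(2)·-1+(2)·-1+(-1)·-3+(-2)·-1 = 0
⇒ M^-2

{"M": -2, "T": 0}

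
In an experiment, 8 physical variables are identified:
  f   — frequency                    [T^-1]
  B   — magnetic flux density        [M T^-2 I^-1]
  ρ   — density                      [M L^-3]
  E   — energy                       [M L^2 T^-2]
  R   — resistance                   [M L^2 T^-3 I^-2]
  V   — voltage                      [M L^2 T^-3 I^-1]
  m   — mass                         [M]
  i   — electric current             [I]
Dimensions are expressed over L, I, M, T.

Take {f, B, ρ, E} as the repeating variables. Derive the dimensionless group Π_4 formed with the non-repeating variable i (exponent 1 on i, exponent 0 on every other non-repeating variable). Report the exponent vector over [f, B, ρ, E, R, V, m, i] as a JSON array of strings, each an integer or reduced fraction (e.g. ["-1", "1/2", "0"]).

["-4/5", "1", "-2/5", "-3/5", "0", "0", "0", "1"]

Exponent matrix [L,I,M,T] × [f,B,ρ,E,R,V,m,i]:
  L: [ 0  0 -3  2  2  2  0  0]
  I: [ 0 -1  0  0 -2 -1  0  1]
  M: [ 0  1  1  1  1  1  1  0]
  T: [-1 -2  0 -2 -3 -3  0  0]
Echelon form has 4 nonzero rows (pivots: f,B,ρ,E)
Repeat: f,B,ρ,E; free: R,V,m,i
RREF:
  r0: [   1    0    0    0 -3/5  1/5 -6/5  4/5]
  r1: [   0    1    0    0    2    1    0   -1]
  r2: [   0    0    1    0 -4/5 -2/5  2/5  2/5]
  r3: [   0    0    0    1 -1/5  2/5  3/5  3/5]
Fix exponent of i at 1, R at 0, V at 0, m at 0; solve each RREF row for its pivot's exponent:
  r0: exp(f) + (4/5)·1 = 0 ⇒ exp(f) = -4/5
  r1: exp(B) + (-1)·1 = 0 ⇒ exp(B) = 1
  r2: exp(ρ) + (2/5)·1 = 0 ⇒ exp(ρ) = -2/5
  r3: exp(E) + (3/5)·1 = 0 ⇒ exp(E) = -3/5
Π_4 = f^(-4/5) · B · ρ^(-2/5) · E^(-3/5) · i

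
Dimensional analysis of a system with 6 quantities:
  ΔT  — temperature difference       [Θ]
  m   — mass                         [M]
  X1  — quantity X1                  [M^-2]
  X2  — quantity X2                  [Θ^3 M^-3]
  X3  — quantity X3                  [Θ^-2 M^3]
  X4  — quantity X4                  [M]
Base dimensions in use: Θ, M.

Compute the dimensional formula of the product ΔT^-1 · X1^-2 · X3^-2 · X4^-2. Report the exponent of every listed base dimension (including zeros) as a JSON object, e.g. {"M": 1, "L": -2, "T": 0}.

{"Θ": 3, "M": -4}

Write exponents as rows Θ,M / cols ΔT,m,X1,X2,X3,X4:
  Θ: [ 1  0  0  3 -2  0]
  M: [ 0  1 -2 -3  3  1]
  [Θ]: (-1)·1+(-2)·0+(-2)·-2+(-2)·0 = 3
  [M]: (-1)·0+(-2)·-2+(-2)·3+(-2)·1 = -4
⇒ Θ^3 M^-4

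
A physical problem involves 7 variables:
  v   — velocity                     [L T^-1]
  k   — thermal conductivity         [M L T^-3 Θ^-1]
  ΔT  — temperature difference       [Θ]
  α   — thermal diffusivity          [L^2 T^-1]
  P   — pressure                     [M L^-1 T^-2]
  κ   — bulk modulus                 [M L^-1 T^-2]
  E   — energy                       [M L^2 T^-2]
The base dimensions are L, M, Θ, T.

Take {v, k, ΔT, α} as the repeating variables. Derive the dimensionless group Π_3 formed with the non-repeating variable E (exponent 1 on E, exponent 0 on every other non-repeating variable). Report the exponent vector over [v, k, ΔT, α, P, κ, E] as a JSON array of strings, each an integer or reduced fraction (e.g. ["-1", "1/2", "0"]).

["3", "-1", "-1", "-2", "0", "0", "1"]

Exponent matrix [L,M,Θ,T] × [v,k,ΔT,α,P,κ,E]:
  L: [ 1  1  0  2 -1 -1  2]
  M: [ 0  1  0  0  1  1  1]
  Θ: [ 0 -1  1  0  0  0  0]
  T: [-1 -3  0 -1 -2 -2 -2]
Row reduction gives pivot columns v,k,ΔT,α; rank = 4
Repeat: v,k,ΔT,α; free: P,κ,E
RREF:
  r0: [   1    0    0    0    0    0   -3]
  r1: [   0    1    0    0    1    1    1]
  r2: [   0    0    1    0    1    1    1]
  r3: [   0    0    0    1   -1   -1    2]
Fix exponent of E at 1, P at 0, κ at 0; solve each RREF row for its pivot's exponent:
  r0: exp(v) + (-3)·1 = 0 ⇒ exp(v) = 3
  r1: exp(k) + (1)·1 = 0 ⇒ exp(k) = -1
  r2: exp(ΔT) + (1)·1 = 0 ⇒ exp(ΔT) = -1
  r3: exp(α) + (2)·1 = 0 ⇒ exp(α) = -2
Π_3 = v^3 · k^-1 · ΔT^-1 · α^-2 · E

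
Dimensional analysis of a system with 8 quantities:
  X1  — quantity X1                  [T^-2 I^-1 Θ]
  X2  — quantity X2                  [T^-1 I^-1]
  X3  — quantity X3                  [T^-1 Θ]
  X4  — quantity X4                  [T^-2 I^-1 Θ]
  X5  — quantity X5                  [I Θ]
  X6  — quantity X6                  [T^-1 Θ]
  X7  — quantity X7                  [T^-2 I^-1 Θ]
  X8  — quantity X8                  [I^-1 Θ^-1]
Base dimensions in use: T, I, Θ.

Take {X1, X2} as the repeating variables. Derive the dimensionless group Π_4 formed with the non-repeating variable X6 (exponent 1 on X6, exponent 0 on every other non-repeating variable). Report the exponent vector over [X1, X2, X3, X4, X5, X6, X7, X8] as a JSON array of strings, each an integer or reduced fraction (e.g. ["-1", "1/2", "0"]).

["-1", "1", "0", "0", "0", "1", "0", "0"]

Exponent matrix [T,I,Θ] × [X1,X2,X3,X4,X5,X6,X7,X8]:
  T: [-2 -1 -1 -2  0 -1 -2  0]
  I: [-1 -1  0 -1  1  0 -1 -1]
  Θ: [ 1  0  1  1  1  1  1 -1]
RREF → pivots at {X1,X2} ⇒ r = 2
Pivot set = {X1,X2}, free = {X3,X4,X5,X6,X7,X8}
RREF:
  r0: [   1    0    1    1    1    1    1   -1]
  r1: [   0    1   -1    0   -2   -1    0    2]
  r2: [   0    0    0    0    0    0    0    0]
Fix exponent of X6 at 1, X3 at 0, X4 at 0, X5 at 0, X7 at 0, X8 at 0; solve each RREF row for its pivot's exponent:
  r0: exp(X1) + (1)·1 = 0 ⇒ exp(X1) = -1
  r1: exp(X2) + (-1)·1 = 0 ⇒ exp(X2) = 1
Π_4 = X1^-1 · X2 · X6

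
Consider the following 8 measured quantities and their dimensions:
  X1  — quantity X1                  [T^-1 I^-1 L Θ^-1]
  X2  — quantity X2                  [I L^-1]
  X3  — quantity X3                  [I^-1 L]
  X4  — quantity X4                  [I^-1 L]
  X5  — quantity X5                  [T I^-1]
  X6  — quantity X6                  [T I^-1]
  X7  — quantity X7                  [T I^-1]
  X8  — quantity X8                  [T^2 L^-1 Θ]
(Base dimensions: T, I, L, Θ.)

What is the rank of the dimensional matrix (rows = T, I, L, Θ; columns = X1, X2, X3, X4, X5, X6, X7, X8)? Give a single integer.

Write exponents as rows T,I,L,Θ / cols X1,X2,X3,X4,X5,X6,X7,X8:
  T: [-1  0  0  0  1  1  1  2]
  I: [-1  1 -1 -1 -1 -1 -1  0]
  L: [ 1 -1  1  1  0  0  0 -1]
  Θ: [-1  0  0  0  0  0  0  1]
Echelon form has 3 nonzero rows (pivots: X1,X2,X5)

3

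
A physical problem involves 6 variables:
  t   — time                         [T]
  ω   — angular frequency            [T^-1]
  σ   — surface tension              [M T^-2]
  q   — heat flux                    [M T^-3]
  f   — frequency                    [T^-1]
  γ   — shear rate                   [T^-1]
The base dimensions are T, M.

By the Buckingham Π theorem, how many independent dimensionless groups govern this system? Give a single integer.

Exponent matrix [T,M] × [t,ω,σ,q,f,γ]:
  T: [ 1 -1 -2 -3 -1 -1]
  M: [ 0  0  1  1  0  0]
Row reduction gives pivot columns t,σ; rank = 2
Π count = n − r = 6 − 2 = 4

4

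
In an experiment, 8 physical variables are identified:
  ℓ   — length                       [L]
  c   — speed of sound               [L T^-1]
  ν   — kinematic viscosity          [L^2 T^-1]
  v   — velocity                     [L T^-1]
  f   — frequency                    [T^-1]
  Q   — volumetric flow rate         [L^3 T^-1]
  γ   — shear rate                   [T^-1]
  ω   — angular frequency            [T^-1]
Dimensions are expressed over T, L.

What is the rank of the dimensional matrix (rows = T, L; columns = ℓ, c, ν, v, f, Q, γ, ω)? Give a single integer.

2

Write exponents as rows T,L / cols ℓ,c,ν,v,f,Q,γ,ω:
  T: [ 0 -1 -1 -1 -1 -1 -1 -1]
  L: [ 1  1  2  1  0  3  0  0]
Row reduction gives pivot columns ℓ,c; rank = 2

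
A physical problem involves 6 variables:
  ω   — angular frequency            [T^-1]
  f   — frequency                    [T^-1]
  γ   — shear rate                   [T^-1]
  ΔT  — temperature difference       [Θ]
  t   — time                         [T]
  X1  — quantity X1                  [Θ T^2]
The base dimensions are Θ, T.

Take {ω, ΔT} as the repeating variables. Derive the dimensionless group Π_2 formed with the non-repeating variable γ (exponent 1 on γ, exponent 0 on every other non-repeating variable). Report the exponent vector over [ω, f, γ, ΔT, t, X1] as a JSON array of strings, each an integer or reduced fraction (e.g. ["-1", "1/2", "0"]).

["-1", "0", "1", "0", "0", "0"]

Dimensional matrix (Θ×T by ω×f×γ×ΔT×t×X1):
  Θ: [ 0  0  0  1  0  1]
  T: [-1 -1 -1  0  1  2]
Echelon form has 2 nonzero rows (pivots: ω,ΔT)
Pivot set = {ω,ΔT}, free = {f,γ,t,X1}
RREF:
  r0: [   1    1    1    0   -1   -2]
  r1: [   0    0    0    1    0    1]
Fix exponent of γ at 1, f at 0, t at 0, X1 at 0; solve each RREF row for its pivot's exponent:
  r0: exp(ω) + (1)·1 = 0 ⇒ exp(ω) = -1
  r1: exp(ΔT) + (0)·1 = 0 ⇒ exp(ΔT) = 0
Π_2 = ω^-1 · γ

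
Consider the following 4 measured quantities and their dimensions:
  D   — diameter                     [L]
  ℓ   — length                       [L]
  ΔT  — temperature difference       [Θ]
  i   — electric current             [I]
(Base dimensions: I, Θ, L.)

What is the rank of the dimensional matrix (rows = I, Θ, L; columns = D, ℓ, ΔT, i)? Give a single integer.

3

Dimensional matrix (I×Θ×L by D×ℓ×ΔT×i):
  I: [ 0  0  0  1]
  Θ: [ 0  0  1  0]
  L: [ 1  1  0  0]
RREF → pivots at {D,ΔT,i} ⇒ r = 3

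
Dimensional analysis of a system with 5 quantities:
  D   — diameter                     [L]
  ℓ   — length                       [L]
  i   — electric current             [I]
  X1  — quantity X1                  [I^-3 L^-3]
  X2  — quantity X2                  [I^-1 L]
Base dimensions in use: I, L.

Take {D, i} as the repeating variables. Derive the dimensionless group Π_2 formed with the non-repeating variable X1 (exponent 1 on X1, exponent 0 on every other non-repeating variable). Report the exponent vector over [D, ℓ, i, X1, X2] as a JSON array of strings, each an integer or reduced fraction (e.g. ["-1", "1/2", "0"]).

Write exponents as rows I,L / cols D,ℓ,i,X1,X2:
  I: [ 0  0  1 -3 -1]
  L: [ 1  1  0 -3  1]
RREF → pivots at {D,i} ⇒ r = 2
Repeat: D,i; free: ℓ,X1,X2
RREF:
  r0: [   1    1    0   -3    1]
  r1: [   0    0    1   -3   -1]
Fix exponent of X1 at 1, ℓ at 0, X2 at 0; solve each RREF row for its pivot's exponent:
  r0: exp(D) + (-3)·1 = 0 ⇒ exp(D) = 3
  r1: exp(i) + (-3)·1 = 0 ⇒ exp(i) = 3
Π_2 = D^3 · i^3 · X1

["3", "0", "3", "1", "0"]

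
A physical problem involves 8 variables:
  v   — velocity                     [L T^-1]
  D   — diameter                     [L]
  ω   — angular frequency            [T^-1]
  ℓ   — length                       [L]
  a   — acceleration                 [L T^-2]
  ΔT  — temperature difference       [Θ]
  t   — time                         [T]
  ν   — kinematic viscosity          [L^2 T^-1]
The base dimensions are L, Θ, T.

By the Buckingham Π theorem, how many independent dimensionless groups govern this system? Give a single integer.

Exponent matrix [L,Θ,T] × [v,D,ω,ℓ,a,ΔT,t,ν]:
  L: [ 1  1  0  1  1  0  0  2]
  Θ: [ 0  0  0  0  0  1  0  0]
  T: [-1  0 -1  0 -2  0  1 -1]
Row reduction gives pivot columns v,D,ΔT; rank = 3
n=8, r=3 ⇒ 5 dimensionless groups

5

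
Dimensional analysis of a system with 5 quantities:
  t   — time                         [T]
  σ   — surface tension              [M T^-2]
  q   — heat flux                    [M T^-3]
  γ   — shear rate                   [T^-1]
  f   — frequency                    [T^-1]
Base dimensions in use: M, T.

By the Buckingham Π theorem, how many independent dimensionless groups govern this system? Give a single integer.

Write exponents as rows M,T / cols t,σ,q,γ,f:
  M: [ 0  1  1  0  0]
  T: [ 1 -2 -3 -1 -1]
Row reduction gives pivot columns t,σ; rank = 2
n=5, r=2 ⇒ 3 dimensionless groups

3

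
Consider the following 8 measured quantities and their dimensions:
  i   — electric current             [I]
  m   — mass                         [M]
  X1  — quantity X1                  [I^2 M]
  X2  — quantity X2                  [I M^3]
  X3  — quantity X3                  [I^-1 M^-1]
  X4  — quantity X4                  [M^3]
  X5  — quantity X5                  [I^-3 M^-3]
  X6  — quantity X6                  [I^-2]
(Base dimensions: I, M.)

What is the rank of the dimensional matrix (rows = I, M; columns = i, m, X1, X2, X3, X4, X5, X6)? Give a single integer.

Exponent matrix [I,M] × [i,m,X1,X2,X3,X4,X5,X6]:
  I: [ 1  0  2  1 -1  0 -3 -2]
  M: [ 0  1  1  3 -1  3 -3  0]
Row reduction gives pivot columns i,m; rank = 2

2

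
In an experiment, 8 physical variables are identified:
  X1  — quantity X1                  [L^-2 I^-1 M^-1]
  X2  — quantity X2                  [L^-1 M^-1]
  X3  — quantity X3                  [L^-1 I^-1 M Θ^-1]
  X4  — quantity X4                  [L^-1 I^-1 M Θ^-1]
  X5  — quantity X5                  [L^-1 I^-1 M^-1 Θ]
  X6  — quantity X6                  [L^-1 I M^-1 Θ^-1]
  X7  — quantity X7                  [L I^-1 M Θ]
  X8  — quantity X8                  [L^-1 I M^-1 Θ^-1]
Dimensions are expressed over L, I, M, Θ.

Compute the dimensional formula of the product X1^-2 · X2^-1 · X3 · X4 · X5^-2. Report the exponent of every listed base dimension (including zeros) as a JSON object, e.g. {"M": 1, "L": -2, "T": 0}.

{"L": 5, "I": 2, "M": 7, "Θ": -4}

Dimensional matrix (L×I×M×Θ by X1×X2×X3×X4×X5×X6×X7×X8):
  L: [-2 -1 -1 -1 -1 -1  1 -1]
  I: [-1  0 -1 -1 -1  1 -1  1]
  M: [-1 -1  1  1 -1 -1  1 -1]
  Θ: [ 0  0 -1 -1  1 -1  1 -1]
  [L]: (-2)·-2+(-1)·-1+(1)·-1+(1)·-1+(-2)·-1 = 5
  [I]: (-2)·-1+(-1)·0+(1)·-1+(1)·-1+(-2)·-1 = 2
  [M]: (-2)·-1+(-1)·-1+(1)·1+(1)·1+(-2)·-1 = 7
  [Θ]: (-2)·0+(-1)·0+(1)·-1+(1)·-1+(-2)·1 = -4
⇒ L^5 I^2 M^7 Θ^-4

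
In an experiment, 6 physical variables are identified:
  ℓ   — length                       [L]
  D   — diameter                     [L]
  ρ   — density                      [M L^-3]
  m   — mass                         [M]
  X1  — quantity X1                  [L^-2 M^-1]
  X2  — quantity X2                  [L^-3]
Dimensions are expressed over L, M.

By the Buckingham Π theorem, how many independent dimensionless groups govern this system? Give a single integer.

4

Dimensional matrix (L×M by ℓ×D×ρ×m×X1×X2):
  L: [ 1  1 -3  0 -2 -3]
  M: [ 0  0  1  1 -1  0]
Row reduction gives pivot columns ℓ,ρ; rank = 2
6 vars − rank 2 = 4 Π groups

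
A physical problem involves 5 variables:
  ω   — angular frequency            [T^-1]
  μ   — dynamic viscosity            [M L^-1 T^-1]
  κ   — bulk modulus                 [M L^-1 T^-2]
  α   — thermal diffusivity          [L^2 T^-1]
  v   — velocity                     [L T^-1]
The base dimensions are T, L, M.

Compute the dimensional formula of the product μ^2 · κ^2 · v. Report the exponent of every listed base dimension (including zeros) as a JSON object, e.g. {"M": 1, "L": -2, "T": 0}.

Write exponents as rows T,L,M / cols ω,μ,κ,α,v:
  T: [-1 -1 -2 -1 -1]
  L: [ 0 -1 -1  2  1]
  M: [ 0  1  1  0  0]
  [T]: (2)·-1+(2)·-2+(1)·-1 = -7
  [L]: (2)·-1+(2)·-1+(1)·1 = -3
  [M]: (2)·1+(2)·1+(1)·0 = 4
⇒ T^-7 L^-3 M^4

{"T": -7, "L": -3, "M": 4}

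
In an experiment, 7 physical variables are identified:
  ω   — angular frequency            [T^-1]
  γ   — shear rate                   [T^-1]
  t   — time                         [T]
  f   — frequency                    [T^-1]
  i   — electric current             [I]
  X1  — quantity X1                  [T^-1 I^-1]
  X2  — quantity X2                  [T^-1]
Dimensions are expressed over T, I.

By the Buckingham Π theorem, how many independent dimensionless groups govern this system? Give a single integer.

Dimensional matrix (T×I by ω×γ×t×f×i×X1×X2):
  T: [-1 -1  1 -1  0 -1 -1]
  I: [ 0  0  0  0  1 -1  0]
RREF → pivots at {ω,i} ⇒ r = 2
7 vars − rank 2 = 5 Π groups

5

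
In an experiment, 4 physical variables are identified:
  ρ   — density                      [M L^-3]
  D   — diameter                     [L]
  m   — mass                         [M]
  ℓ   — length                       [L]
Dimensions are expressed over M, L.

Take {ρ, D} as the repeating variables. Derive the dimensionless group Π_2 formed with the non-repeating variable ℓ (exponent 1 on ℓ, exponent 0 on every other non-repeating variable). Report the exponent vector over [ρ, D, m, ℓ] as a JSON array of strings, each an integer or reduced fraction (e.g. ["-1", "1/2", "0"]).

["0", "-1", "0", "1"]

Dimensional matrix (M×L by ρ×D×m×ℓ):
  M: [ 1  0  1  0]
  L: [-3  1  0  1]
Row reduction gives pivot columns ρ,D; rank = 2
Pivot set = {ρ,D}, free = {m,ℓ}
RREF:
  r0: [   1    0    1    0]
  r1: [   0    1    3    1]
Fix exponent of ℓ at 1, m at 0; solve each RREF row for its pivot's exponent:
  r0: exp(ρ) + (0)·1 = 0 ⇒ exp(ρ) = 0
  r1: exp(D) + (1)·1 = 0 ⇒ exp(D) = -1
Π_2 = D^-1 · ℓ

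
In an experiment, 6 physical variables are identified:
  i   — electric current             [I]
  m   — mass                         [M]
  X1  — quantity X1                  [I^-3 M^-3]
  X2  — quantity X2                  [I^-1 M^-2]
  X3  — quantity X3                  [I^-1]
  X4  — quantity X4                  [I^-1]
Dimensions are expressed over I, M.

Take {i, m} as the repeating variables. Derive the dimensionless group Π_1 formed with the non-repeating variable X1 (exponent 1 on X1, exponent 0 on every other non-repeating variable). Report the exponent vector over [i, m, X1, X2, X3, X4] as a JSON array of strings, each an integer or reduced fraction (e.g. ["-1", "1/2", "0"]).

["3", "3", "1", "0", "0", "0"]

Dimensional matrix (I×M by i×m×X1×X2×X3×X4):
  I: [ 1  0 -3 -1 -1 -1]
  M: [ 0  1 -3 -2  0  0]
Echelon form has 2 nonzero rows (pivots: i,m)
Pivot set = {i,m}, free = {X1,X2,X3,X4}
RREF:
  r0: [   1    0   -3   -1   -1   -1]
  r1: [   0    1   -3   -2    0    0]
Fix exponent of X1 at 1, X2 at 0, X3 at 0, X4 at 0; solve each RREF row for its pivot's exponent:
  r0: exp(i) + (-3)·1 = 0 ⇒ exp(i) = 3
  r1: exp(m) + (-3)·1 = 0 ⇒ exp(m) = 3
Π_1 = i^3 · m^3 · X1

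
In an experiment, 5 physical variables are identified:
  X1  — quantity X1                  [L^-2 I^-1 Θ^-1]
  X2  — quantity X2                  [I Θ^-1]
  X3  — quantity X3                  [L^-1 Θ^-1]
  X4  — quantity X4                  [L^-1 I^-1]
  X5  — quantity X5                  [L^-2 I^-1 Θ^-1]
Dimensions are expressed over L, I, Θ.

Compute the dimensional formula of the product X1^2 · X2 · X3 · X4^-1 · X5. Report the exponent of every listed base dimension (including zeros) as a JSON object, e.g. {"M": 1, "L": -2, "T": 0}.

Write exponents as rows L,I,Θ / cols X1,X2,X3,X4,X5:
  L: [-2  0 -1 -1 -2]
  I: [-1  1  0 -1 -1]
  Θ: [-1 -1 -1  0 -1]
  [L]: (2)·-2+(1)·0+(1)·-1+(-1)·-1+(1)·-2 = -6
  [I]: (2)·-1+(1)·1+(1)·0+(-1)·-1+(1)·-1 = -1
  [Θ]: (2)·-1+(1)·-1+(1)·-1+(-1)·0+(1)·-1 = -5
⇒ L^-6 I^-1 Θ^-5

{"L": -6, "I": -1, "Θ": -5}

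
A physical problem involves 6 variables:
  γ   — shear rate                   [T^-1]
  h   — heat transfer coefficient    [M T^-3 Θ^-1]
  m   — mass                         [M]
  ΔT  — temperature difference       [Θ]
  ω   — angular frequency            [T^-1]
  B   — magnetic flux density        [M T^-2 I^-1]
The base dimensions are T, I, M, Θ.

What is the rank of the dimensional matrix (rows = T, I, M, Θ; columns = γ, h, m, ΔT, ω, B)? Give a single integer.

4

Write exponents as rows T,I,M,Θ / cols γ,h,m,ΔT,ω,B:
  T: [-1 -3  0  0 -1 -2]
  I: [ 0  0  0  0  0 -1]
  M: [ 0  1  1  0  0  1]
  Θ: [ 0 -1  0  1  0  0]
Echelon form has 4 nonzero rows (pivots: γ,h,m,B)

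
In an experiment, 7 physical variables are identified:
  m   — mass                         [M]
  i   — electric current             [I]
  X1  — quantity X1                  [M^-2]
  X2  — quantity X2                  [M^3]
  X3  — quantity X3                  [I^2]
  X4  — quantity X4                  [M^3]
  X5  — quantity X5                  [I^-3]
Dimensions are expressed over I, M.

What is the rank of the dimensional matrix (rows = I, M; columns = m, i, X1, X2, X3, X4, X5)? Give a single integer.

2

Write exponents as rows I,M / cols m,i,X1,X2,X3,X4,X5:
  I: [ 0  1  0  0  2  0 -3]
  M: [ 1  0 -2  3  0  3  0]
Row reduction gives pivot columns m,i; rank = 2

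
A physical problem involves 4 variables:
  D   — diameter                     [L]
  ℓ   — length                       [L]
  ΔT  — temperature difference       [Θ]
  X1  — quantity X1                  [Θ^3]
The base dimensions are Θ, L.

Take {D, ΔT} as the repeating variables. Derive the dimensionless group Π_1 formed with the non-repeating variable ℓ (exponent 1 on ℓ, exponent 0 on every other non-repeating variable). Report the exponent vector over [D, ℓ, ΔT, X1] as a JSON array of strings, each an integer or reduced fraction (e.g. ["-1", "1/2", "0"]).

Exponent matrix [Θ,L] × [D,ℓ,ΔT,X1]:
  Θ: [ 0  0  1  3]
  L: [ 1  1  0  0]
Echelon form has 2 nonzero rows (pivots: D,ΔT)
Repeat: D,ΔT; free: ℓ,X1
RREF:
  r0: [   1    1    0    0]
  r1: [   0    0    1    3]
Fix exponent of ℓ at 1, X1 at 0; solve each RREF row for its pivot's exponent:
  r0: exp(D) + (1)·1 = 0 ⇒ exp(D) = -1
  r1: exp(ΔT) + (0)·1 = 0 ⇒ exp(ΔT) = 0
Π_1 = D^-1 · ℓ

["-1", "1", "0", "0"]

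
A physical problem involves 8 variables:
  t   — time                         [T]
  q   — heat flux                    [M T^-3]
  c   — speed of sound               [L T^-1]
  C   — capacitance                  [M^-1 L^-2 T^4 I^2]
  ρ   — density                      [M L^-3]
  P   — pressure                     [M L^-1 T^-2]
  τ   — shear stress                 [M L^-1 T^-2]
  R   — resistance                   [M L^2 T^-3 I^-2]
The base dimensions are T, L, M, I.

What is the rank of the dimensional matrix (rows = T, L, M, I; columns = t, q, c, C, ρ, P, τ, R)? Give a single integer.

4

Dimensional matrix (T×L×M×I by t×q×c×C×ρ×P×τ×R):
  T: [ 1 -3 -1  4  0 -2 -2 -3]
  L: [ 0  0  1 -2 -3 -1 -1  2]
  M: [ 0  1  0 -1  1  1  1  1]
  I: [ 0  0  0  2  0  0  0 -2]
RREF → pivots at {t,q,c,C} ⇒ r = 4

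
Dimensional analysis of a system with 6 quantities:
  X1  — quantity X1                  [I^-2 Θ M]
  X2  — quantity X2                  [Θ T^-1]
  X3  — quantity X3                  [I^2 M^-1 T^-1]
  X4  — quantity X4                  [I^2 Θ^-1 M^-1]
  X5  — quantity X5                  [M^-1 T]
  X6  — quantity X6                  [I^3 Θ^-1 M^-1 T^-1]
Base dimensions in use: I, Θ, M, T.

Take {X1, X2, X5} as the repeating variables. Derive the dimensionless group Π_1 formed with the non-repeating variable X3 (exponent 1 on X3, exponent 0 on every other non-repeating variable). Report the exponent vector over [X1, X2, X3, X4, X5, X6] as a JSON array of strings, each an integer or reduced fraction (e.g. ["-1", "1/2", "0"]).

["1", "-1", "1", "0", "0", "0"]

Dimensional matrix (I×Θ×M×T by X1×X2×X3×X4×X5×X6):
  I: [-2  0  2  2  0  3]
  Θ: [ 1  1  0 -1  0 -1]
  M: [ 1  0 -1 -1 -1 -1]
  T: [ 0 -1 -1  0  1 -1]
RREF → pivots at {X1,X2,X5} ⇒ r = 3
Pivot set = {X1,X2,X5}, free = {X3,X4,X6}
RREF:
  r0: [   1    0   -1   -1    0 -3/2]
  r1: [   0    1    1    0    0  1/2]
  r2: [   0    0    0    0    1 -1/2]
  r3: [   0    0    0    0    0    0]
Fix exponent of X3 at 1, X4 at 0, X6 at 0; solve each RREF row for its pivot's exponent:
  r0: exp(X1) + (-1)·1 = 0 ⇒ exp(X1) = 1
  r1: exp(X2) + (1)·1 = 0 ⇒ exp(X2) = -1
  r2: exp(X5) + (0)·1 = 0 ⇒ exp(X5) = 0
Π_1 = X1 · X2^-1 · X3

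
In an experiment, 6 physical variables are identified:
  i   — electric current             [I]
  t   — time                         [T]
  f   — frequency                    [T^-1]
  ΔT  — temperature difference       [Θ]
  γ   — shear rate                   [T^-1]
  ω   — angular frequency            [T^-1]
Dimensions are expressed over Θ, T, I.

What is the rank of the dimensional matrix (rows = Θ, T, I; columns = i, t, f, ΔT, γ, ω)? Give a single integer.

Write exponents as rows Θ,T,I / cols i,t,f,ΔT,γ,ω:
  Θ: [ 0  0  0  1  0  0]
  T: [ 0  1 -1  0 -1 -1]
  I: [ 1  0  0  0  0  0]
RREF → pivots at {i,t,ΔT} ⇒ r = 3

3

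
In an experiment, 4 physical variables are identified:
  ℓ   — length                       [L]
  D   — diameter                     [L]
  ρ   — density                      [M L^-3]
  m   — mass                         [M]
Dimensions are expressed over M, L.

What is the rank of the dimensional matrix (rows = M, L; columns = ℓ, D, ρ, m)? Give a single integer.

2

Dimensional matrix (M×L by ℓ×D×ρ×m):
  M: [ 0  0  1  1]
  L: [ 1  1 -3  0]
Echelon form has 2 nonzero rows (pivots: ℓ,ρ)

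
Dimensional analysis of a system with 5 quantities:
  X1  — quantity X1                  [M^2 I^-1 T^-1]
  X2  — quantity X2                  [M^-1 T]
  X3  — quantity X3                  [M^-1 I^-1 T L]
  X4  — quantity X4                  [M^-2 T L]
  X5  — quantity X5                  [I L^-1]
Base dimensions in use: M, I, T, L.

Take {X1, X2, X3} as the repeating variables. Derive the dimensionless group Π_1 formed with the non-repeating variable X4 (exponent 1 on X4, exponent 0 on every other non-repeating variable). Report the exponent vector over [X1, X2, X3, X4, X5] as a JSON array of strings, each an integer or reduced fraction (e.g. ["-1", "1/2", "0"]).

Dimensional matrix (M×I×T×L by X1×X2×X3×X4×X5):
  M: [ 2 -1 -1 -2  0]
  I: [-1  0 -1  0  1]
  T: [-1  1  1  1  0]
  L: [ 0  0  1  1 -1]
RREF → pivots at {X1,X2,X3} ⇒ r = 3
Pivot set = {X1,X2,X3}, free = {X4,X5}
RREF:
  r0: [   1    0    0   -1    0]
  r1: [   0    1    0   -1    1]
  r2: [   0    0    1    1   -1]
  r3: [   0    0    0    0    0]
Fix exponent of X4 at 1, X5 at 0; solve each RREF row for its pivot's exponent:
  r0: exp(X1) + (-1)·1 = 0 ⇒ exp(X1) = 1
  r1: exp(X2) + (-1)·1 = 0 ⇒ exp(X2) = 1
  r2: exp(X3) + (1)·1 = 0 ⇒ exp(X3) = -1
Π_1 = X1 · X2 · X3^-1 · X4

["1", "1", "-1", "1", "0"]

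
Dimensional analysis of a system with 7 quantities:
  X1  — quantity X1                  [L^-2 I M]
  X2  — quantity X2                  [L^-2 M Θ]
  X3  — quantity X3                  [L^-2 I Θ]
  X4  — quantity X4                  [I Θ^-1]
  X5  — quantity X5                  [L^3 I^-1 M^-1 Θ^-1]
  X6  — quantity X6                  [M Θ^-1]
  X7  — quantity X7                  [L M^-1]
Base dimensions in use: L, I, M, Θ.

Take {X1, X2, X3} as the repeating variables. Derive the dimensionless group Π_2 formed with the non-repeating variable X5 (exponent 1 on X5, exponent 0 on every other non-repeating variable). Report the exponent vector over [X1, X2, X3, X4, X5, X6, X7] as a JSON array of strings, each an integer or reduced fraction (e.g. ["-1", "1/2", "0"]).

["1/2", "1/2", "1/2", "0", "1", "0", "0"]

Exponent matrix [L,I,M,Θ] × [X1,X2,X3,X4,X5,X6,X7]:
  L: [-2 -2 -2  0  3  0  1]
  I: [ 1  0  1  1 -1  0  0]
  M: [ 1  1  0  0 -1  1 -1]
  Θ: [ 0  1  1 -1 -1 -1  0]
Echelon form has 3 nonzero rows (pivots: X1,X2,X3)
Repeat: X1,X2,X3; free: X4,X5,X6,X7
RREF:
  r0: [   1    0    0    1 -1/2    1 -1/2]
  r1: [   0    1    0   -1 -1/2    0 -1/2]
  r2: [   0    0    1    0 -1/2   -1  1/2]
  r3: [   0    0    0    0    0    0    0]
Fix exponent of X5 at 1, X4 at 0, X6 at 0, X7 at 0; solve each RREF row for its pivot's exponent:
  r0: exp(X1) + (-1/2)·1 = 0 ⇒ exp(X1) = 1/2
  r1: exp(X2) + (-1/2)·1 = 0 ⇒ exp(X2) = 1/2
  r2: exp(X3) + (-1/2)·1 = 0 ⇒ exp(X3) = 1/2
Π_2 = X1^(1/2) · X2^(1/2) · X3^(1/2) · X5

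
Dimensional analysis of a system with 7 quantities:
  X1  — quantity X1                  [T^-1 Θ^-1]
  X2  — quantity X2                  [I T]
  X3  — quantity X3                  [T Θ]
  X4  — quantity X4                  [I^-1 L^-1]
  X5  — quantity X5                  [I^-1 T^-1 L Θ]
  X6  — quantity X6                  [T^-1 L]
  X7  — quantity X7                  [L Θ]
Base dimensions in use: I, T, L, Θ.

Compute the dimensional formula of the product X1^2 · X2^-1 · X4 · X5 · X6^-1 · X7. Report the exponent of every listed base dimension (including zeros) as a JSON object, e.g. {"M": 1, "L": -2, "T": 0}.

{"I": -3, "T": -3, "L": 0, "Θ": 0}

Exponent matrix [I,T,L,Θ] × [X1,X2,X3,X4,X5,X6,X7]:
  I: [ 0  1  0 -1 -1  0  0]
  T: [-1  1  1  0 -1 -1  0]
  L: [ 0  0  0 -1  1  1  1]
  Θ: [-1  0  1  0  1  0  1]
  [I]: (2)·0+(-1)·1+(1)·-1+(1)·-1+(-1)·0+(1)·0 = -3
  [T]: (2)·-1+(-1)·1+(1)·0+(1)·-1+(-1)·-1+(1)·0 = -3
  [L]: (2)·0+(-1)·0+(1)·-1+(1)·1+(-1)·1+(1)·1 = 0
  [Θ]: (2)·-1+(-1)·0+(1)·0+(1)·1+(-1)·0+(1)·1 = 0
⇒ I^-3 T^-3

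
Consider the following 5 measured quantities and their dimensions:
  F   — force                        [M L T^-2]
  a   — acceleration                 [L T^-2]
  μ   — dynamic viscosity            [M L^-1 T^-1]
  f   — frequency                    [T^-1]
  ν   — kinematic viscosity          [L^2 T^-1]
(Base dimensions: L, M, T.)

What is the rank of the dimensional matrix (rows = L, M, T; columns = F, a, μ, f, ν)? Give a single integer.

3

Dimensional matrix (L×M×T by F×a×μ×f×ν):
  L: [ 1  1 -1  0  2]
  M: [ 1  0  1  0  0]
  T: [-2 -2 -1 -1 -1]
Row reduction gives pivot columns F,a,μ; rank = 3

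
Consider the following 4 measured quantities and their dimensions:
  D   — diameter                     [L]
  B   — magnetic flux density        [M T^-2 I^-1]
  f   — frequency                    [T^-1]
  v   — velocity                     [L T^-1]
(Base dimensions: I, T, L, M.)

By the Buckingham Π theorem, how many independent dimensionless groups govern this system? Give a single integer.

Dimensional matrix (I×T×L×M by D×B×f×v):
  I: [ 0 -1  0  0]
  T: [ 0 -2 -1 -1]
  L: [ 1  0  0  1]
  M: [ 0  1  0  0]
RREF → pivots at {D,B,f} ⇒ r = 3
n=4, r=3 ⇒ 1 dimensionless group

1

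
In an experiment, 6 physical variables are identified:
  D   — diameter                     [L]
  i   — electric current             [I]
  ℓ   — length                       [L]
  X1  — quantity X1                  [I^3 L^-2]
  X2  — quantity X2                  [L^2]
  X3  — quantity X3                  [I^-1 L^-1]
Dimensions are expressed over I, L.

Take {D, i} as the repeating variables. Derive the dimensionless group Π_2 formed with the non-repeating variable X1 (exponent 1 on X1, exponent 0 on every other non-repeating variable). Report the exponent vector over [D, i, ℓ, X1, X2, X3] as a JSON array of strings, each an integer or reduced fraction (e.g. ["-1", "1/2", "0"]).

["2", "-3", "0", "1", "0", "0"]

Write exponents as rows I,L / cols D,i,ℓ,X1,X2,X3:
  I: [ 0  1  0  3  0 -1]
  L: [ 1  0  1 -2  2 -1]
RREF → pivots at {D,i} ⇒ r = 2
Repeat: D,i; free: ℓ,X1,X2,X3
RREF:
  r0: [   1    0    1   -2    2   -1]
  r1: [   0    1    0    3    0   -1]
Fix exponent of X1 at 1, ℓ at 0, X2 at 0, X3 at 0; solve each RREF row for its pivot's exponent:
  r0: exp(D) + (-2)·1 = 0 ⇒ exp(D) = 2
  r1: exp(i) + (3)·1 = 0 ⇒ exp(i) = -3
Π_2 = D^2 · i^-3 · X1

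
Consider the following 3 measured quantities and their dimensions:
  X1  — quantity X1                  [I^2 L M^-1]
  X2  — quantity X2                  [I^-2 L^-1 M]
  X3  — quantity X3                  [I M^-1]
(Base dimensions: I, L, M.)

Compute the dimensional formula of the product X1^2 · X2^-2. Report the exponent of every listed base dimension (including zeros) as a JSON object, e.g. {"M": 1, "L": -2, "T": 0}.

{"I": 8, "L": 4, "M": -4}

Dimensional matrix (I×L×M by X1×X2×X3):
  I: [ 2 -2  1]
  L: [ 1 -1  0]
  M: [-1  1 -1]
  [I]: (2)·2+(-2)·-2 = 8
  [L]: (2)·1+(-2)·-1 = 4
  [M]: (2)·-1+(-2)·1 = -4
⇒ I^8 L^4 M^-4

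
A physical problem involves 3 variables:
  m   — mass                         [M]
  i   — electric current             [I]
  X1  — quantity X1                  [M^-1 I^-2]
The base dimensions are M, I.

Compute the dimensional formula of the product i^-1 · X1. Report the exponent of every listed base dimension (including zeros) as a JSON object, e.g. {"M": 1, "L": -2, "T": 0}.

Exponent matrix [M,I] × [m,i,X1]:
  M: [ 1  0 -1]
  I: [ 0  1 -2]
  [M]: (-1)·0+(1)·-1 = -1
  [I]: (-1)·1+(1)·-2 = -3
⇒ M^-1 I^-3

{"M": -1, "I": -3}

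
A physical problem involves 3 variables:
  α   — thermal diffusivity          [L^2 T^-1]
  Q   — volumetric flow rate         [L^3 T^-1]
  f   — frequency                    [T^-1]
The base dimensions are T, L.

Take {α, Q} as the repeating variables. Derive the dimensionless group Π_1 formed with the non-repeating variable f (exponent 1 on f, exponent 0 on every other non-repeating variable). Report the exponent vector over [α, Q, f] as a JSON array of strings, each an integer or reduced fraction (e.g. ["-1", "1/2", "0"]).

Dimensional matrix (T×L by α×Q×f):
  T: [-1 -1 -1]
  L: [ 2  3  0]
Echelon form has 2 nonzero rows (pivots: α,Q)
Pivot set = {α,Q}, free = {f}
RREF:
  r0: [   1    0    3]
  r1: [   0    1   -2]
Fix exponent of f at 1; solve each RREF row for its pivot's exponent:
  r0: exp(α) + (3)·1 = 0 ⇒ exp(α) = -3
  r1: exp(Q) + (-2)·1 = 0 ⇒ exp(Q) = 2
Π_1 = α^-3 · Q^2 · f

["-3", "2", "1"]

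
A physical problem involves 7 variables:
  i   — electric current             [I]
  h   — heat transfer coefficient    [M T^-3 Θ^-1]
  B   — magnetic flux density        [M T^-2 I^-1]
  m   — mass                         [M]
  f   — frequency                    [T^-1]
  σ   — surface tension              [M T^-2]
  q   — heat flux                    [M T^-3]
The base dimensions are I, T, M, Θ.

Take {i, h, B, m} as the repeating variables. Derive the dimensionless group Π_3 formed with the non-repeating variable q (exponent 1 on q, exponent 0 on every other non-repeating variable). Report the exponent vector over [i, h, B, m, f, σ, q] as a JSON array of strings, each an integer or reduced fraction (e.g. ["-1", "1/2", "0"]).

Dimensional matrix (I×T×M×Θ by i×h×B×m×f×σ×q):
  I: [ 1  0 -1  0  0  0  0]
  T: [ 0 -3 -2  0 -1 -2 -3]
  M: [ 0  1  1  1  0  1  1]
  Θ: [ 0 -1  0  0  0  0  0]
RREF → pivots at {i,h,B,m} ⇒ r = 4
Pivot set = {i,h,B,m}, free = {f,σ,q}
RREF:
  r0: [   1    0    0    0  1/2    1  3/2]
  r1: [   0    1    0    0    0    0    0]
  r2: [   0    0    1    0  1/2    1  3/2]
  r3: [   0    0    0    1 -1/2    0 -1/2]
Fix exponent of q at 1, f at 0, σ at 0; solve each RREF row for its pivot's exponent:
  r0: exp(i) + (3/2)·1 = 0 ⇒ exp(i) = -3/2
  r1: exp(h) + (0)·1 = 0 ⇒ exp(h) = 0
  r2: exp(B) + (3/2)·1 = 0 ⇒ exp(B) = -3/2
  r3: exp(m) + (-1/2)·1 = 0 ⇒ exp(m) = 1/2
Π_3 = i^(-3/2) · B^(-3/2) · m^(1/2) · q

["-3/2", "0", "-3/2", "1/2", "0", "0", "1"]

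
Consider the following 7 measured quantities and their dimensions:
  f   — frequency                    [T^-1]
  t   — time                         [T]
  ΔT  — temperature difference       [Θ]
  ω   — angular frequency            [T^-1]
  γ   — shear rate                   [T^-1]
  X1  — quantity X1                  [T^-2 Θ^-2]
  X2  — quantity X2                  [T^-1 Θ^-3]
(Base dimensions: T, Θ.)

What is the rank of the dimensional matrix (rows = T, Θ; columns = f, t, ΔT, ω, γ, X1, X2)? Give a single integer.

Dimensional matrix (T×Θ by f×t×ΔT×ω×γ×X1×X2):
  T: [-1  1  0 -1 -1 -2 -1]
  Θ: [ 0  0  1  0  0 -2 -3]
Echelon form has 2 nonzero rows (pivots: f,ΔT)

2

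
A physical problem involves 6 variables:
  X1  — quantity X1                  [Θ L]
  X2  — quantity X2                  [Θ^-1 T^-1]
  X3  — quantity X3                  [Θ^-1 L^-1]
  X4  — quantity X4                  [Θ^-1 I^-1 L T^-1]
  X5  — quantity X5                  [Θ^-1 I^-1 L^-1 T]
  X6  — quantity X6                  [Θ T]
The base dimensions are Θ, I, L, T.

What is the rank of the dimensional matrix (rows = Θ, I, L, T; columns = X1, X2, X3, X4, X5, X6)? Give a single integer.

3

Write exponents as rows Θ,I,L,T / cols X1,X2,X3,X4,X5,X6:
  Θ: [ 1 -1 -1 -1 -1  1]
  I: [ 0  0  0 -1 -1  0]
  L: [ 1  0 -1  1 -1  0]
  T: [ 0 -1  0 -1  1  1]
Echelon form has 3 nonzero rows (pivots: X1,X2,X4)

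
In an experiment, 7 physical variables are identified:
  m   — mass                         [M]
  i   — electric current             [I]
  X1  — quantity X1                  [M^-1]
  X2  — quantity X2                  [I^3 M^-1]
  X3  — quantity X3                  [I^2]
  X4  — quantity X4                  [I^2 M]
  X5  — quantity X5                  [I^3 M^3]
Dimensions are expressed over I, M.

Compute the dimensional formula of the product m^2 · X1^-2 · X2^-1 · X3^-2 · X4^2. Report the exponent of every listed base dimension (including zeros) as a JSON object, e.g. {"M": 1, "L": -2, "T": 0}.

{"I": -3, "M": 7}

Write exponents as rows I,M / cols m,i,X1,X2,X3,X4,X5:
  I: [ 0  1  0  3  2  2  3]
  M: [ 1  0 -1 -1  0  1  3]
  [I]: (2)·0+(-2)·0+(-1)·3+(-2)·2+(2)·2 = -3
  [M]: (2)·1+(-2)·-1+(-1)·-1+(-2)·0+(2)·1 = 7
⇒ I^-3 M^7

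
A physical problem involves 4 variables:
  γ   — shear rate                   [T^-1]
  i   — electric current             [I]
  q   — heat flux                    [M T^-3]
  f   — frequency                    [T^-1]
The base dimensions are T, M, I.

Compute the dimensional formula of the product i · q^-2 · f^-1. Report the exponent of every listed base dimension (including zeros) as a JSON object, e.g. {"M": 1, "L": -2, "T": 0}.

{"T": 7, "M": -2, "I": 1}

Dimensional matrix (T×M×I by γ×i×q×f):
  T: [-1  0 -3 -1]
  M: [ 0  0  1  0]
  I: [ 0  1  0  0]
  [T]: (1)·0+(-2)·-3+(-1)·-1 = 7
  [M]: (1)·0+(-2)·1+(-1)·0 = -2
  [I]: (1)·1+(-2)·0+(-1)·0 = 1
⇒ T^7 M^-2 I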